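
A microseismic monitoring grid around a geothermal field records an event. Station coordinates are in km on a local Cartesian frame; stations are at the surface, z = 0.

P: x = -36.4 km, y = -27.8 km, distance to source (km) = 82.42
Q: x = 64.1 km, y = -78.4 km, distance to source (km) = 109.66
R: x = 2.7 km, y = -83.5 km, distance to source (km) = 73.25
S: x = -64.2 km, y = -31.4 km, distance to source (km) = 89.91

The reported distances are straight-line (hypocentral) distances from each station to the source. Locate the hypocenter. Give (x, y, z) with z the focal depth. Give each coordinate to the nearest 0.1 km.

Each station gives a sphere (x−x_i)² + (y−y_i)² + z² = d_i² (stations at z=0).
Subtracting the P sphere from Q and R: z² cancels, leaving linear equations in x and y:
201.0 x − 101.2 y = 2925.31
78.2 x − 111.4 y = 6309.23
Solving: x ≈ -21.593, y ≈ -71.794 km (keep extra digits for the depth step; rounded: -21.6, -71.8).
Then from the P sphere: z² = 82.42² − (x + 36.4)² − (y + 27.8)² with x = -21.593, y = -71.794, so z ≈ 68.105 ≈ 68.1 km.

(-21.6, -71.8, 68.1)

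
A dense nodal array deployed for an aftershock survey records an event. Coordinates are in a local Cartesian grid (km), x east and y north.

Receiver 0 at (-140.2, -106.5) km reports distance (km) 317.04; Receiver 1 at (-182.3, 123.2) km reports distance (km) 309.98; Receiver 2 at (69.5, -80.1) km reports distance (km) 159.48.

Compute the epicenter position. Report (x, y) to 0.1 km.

Circle about each station: (x + 140.2)² + (y + 106.5)² = 317.04²; (x + 182.3)² + (y − 123.2)² = 309.98²; (x − 69.5)² + (y + 80.1)² = 159.48².
Subtracting the Receiver 0 equation from the Receiver 1 and Receiver 2 equations removes the quadratic terms:
-84.2 x + 459.4 y = 21840.00
419.4 x + 52.8 y = 55328.46
Solving the 2×2 system: x ≈ 123.1, y ≈ 70.1 km.

123.1 km east, 70.1 km north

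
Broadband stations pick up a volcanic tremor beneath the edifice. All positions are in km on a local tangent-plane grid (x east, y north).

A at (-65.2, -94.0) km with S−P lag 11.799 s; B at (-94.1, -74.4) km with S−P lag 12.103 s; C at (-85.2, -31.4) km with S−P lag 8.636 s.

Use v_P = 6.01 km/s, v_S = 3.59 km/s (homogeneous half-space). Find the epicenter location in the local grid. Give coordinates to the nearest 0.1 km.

Distance from S−P lag: d = Δt · v_P v_S / (v_P − v_S) = Δt · (6.01·3.59)/(6.01−3.59) ≈ 8.9157·Δt.
So d_A = 105.20, d_B = 107.91, d_C = 77.00 km.
Circle about each station: (x + 65.2)² + (y + 94.0)² = 105.20²; (x + 94.1)² + (y + 74.4)² = 107.91²; (x + 85.2)² + (y + 31.4)² = 77.00².
Subtracting pairs of circle equations eliminates x²+y² and gives linear equations (the radical axes):
-57.8 x + 39.2 y = 725.60
-40.0 x + 125.2 y = 296.00
Solving the 2×2 system: x ≈ -14.0, y ≈ -2.1 km.

(-14.0, -2.1)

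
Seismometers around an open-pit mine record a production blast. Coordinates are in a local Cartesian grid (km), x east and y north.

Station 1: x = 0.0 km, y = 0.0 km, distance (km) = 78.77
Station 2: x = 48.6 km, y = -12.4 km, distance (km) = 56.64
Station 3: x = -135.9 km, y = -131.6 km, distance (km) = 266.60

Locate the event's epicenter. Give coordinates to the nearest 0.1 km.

Circle about each station: x² + y² = 78.77²; (x − 48.6)² + (y + 12.4)² = 56.64²; (x + 135.9)² + (y + 131.6)² = 266.60².
Subtracting the Station 1 equation from the Station 2 and Station 3 equations removes the quadratic terms:
97.2 x − 24.8 y = 5512.34
-271.8 x − 263.2 y = -29083.48
Solving the 2×2 system: x ≈ 67.2, y ≈ 41.1 km.

x ≈ 67.2 km, y ≈ 41.1 km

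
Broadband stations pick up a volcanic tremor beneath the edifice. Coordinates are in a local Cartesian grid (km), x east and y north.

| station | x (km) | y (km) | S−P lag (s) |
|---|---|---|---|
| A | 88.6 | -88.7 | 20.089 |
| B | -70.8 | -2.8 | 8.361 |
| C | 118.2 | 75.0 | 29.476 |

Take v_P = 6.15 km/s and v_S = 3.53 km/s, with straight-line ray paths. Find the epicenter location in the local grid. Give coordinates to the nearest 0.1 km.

-77.0 km east, -71.8 km north

Distance from S−P lag: d = Δt · v_P v_S / (v_P − v_S) = Δt · (6.15·3.53)/(6.15−3.53) ≈ 8.2861·Δt.
So d_A = 166.46, d_B = 69.28, d_C = 244.24 km.
Circle about each station: (x − 88.6)² + (y + 88.7)² = 166.46²; (x + 70.8)² + (y + 2.8)² = 69.28²; (x − 118.2)² + (y − 75.0)² = 244.24².
Subtracting pairs of circle equations eliminates x²+y² and gives linear equations (the radical axes):
-318.8 x + 171.8 y = 12212.04
59.2 x + 327.4 y = -28065.66
Solving the 2×2 system: x ≈ -77.0, y ≈ -71.8 km.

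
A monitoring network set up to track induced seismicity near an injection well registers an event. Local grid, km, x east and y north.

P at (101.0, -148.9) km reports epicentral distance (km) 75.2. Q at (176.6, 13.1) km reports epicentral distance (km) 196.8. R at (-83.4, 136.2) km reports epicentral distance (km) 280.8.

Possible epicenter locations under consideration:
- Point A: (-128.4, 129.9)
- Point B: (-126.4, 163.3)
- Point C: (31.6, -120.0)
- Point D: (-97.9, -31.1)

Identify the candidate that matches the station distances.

Point C

For each candidate, compare |candidate − station| to the reported distance:
Point A: residuals P 285.8, Q 129.8, R 235.4 → max 285.8 km
Point B: residuals P 311.0, Q 141.4, R 230.0 → max 311.0 km
Point C: residuals P 0.0, Q 0.0, R 0.0 → max 0.0 km
Point D: residuals P 156.0, Q 81.2, R 112.9 → max 156.0 km
Only Point C has all residuals ≈ 0.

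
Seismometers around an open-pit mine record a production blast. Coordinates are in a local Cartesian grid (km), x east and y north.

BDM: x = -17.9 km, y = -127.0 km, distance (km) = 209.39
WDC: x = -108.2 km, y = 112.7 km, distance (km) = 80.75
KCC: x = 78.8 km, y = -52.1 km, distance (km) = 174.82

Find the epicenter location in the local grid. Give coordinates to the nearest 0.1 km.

Circle about each station: (x + 17.9)² + (y + 127.0)² = 209.39²; (x + 108.2)² + (y − 112.7)² = 80.75²; (x − 78.8)² + (y + 52.1)² = 174.82².
Subtracting the BDM equation from the WDC and KCC equations removes the quadratic terms:
-180.6 x + 479.4 y = 45282.73
193.4 x + 149.8 y = 5756.58
Solving the 2×2 system: x ≈ -33.6, y ≈ 81.8 km.
Check against BDM (with the unrounded x, y): √((x + 17.9)²+(y + 127.0)²) = 209.39 ≈ 209.39 km. ✓

(-33.6, 81.8)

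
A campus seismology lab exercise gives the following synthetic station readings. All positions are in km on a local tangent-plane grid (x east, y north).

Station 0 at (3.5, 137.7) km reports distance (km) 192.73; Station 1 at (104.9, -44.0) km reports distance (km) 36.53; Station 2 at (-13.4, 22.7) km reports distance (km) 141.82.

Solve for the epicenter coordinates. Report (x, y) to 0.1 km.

(123.9, -12.8)

Circle about each station: (x − 3.5)² + (y − 137.7)² = 192.73²; (x − 104.9)² + (y + 44.0)² = 36.53²; (x + 13.4)² + (y − 22.7)² = 141.82².
Subtracting pairs of circle equations eliminates x²+y² and gives linear equations (the radical axes):
202.8 x − 363.4 y = 29776.88
-33.8 x − 230.0 y = -1246.75
Solving the 2×2 system: x ≈ 123.9, y ≈ -12.8 km.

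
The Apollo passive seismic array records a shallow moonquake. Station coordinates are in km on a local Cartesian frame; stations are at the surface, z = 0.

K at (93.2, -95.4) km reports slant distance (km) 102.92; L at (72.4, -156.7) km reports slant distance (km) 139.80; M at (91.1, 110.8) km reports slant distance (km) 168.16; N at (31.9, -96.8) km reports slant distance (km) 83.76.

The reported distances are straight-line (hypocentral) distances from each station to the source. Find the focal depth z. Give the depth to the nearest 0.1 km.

depth ≈ 57.4 km

Each station gives a sphere (x−x_i)² + (y−y_i)² + z² = d_i² (stations at z=0).
Subtracting the K sphere from L and M: z² cancels, leaving linear equations in x and y:
-41.6 x − 122.6 y = 3057.74
-4.2 x + 412.4 y = -14896.81
Solving: x ≈ 31.993, y ≈ -35.796 km (keep extra digits for the depth step; rounded: 32.0, -35.8).
Then from the K sphere: z² = 102.92² − (x − 93.2)² − (y + 95.4)² with x = 31.993, y = -35.796, so z ≈ 57.390 ≈ 57.4 km.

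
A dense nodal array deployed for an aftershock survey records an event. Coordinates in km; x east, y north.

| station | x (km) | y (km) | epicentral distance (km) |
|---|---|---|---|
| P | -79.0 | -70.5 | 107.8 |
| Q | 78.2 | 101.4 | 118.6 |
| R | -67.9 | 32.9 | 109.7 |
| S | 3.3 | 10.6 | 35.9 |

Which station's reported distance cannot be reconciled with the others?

Solve using three stations at a time. Using Q, R, S (subtract circle equations pairwise → linear system) gives (x, y) ≈ (33.7, -8.5).
Distances from that point to each station vs reported:
  P: calculated 128.6 vs reported 107.8 → residual 20.8 km
  Q: calculated 118.6 vs reported 118.6 → residual 0.0 km
  R: calculated 109.7 vs reported 109.7 → residual 0.0 km
  S: calculated 35.9 vs reported 35.9 → residual 0.0 km
Q, R, S are mutually consistent (residuals ≈ 0); P is off by 20.8 km.

P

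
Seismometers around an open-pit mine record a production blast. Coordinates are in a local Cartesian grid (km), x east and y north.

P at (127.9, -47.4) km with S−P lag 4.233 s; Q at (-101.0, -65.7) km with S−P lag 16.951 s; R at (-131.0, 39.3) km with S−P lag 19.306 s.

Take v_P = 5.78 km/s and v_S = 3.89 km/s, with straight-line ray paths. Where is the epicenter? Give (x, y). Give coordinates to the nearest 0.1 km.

Distance from S−P lag: d = Δt · v_P v_S / (v_P − v_S) = Δt · (5.78·3.89)/(5.78−3.89) ≈ 11.8964·Δt.
So d_P = 50.36, d_Q = 201.66, d_R = 229.67 km.
Circle about each station: (x − 127.9)² + (y + 47.4)² = 50.36²; (x + 101.0)² + (y + 65.7)² = 201.66²; (x + 131.0)² + (y − 39.3)² = 229.67².
Subtracting the P equation from the Q and R equations removes the quadratic terms:
-457.8 x − 36.6 y = -42218.31
-517.8 x + 173.4 y = -50111.86
Solving the 2×2 system: x ≈ 93.1, y ≈ -11.0 km.

x ≈ 93.1 km, y ≈ -11.0 km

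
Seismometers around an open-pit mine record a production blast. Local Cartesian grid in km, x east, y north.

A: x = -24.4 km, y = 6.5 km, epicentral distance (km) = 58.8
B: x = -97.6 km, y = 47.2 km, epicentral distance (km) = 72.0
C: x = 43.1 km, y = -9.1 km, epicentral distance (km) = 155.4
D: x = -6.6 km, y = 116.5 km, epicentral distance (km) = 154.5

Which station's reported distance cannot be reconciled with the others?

C

Solve using three stations at a time. Using A, B, D (subtract circle equations pairwise → linear system) gives (x, y) ≈ (-76.1, -21.5).
Distances from that point to each station vs reported:
  A: calculated 58.8 vs reported 58.8 → residual 0.0 km
  B: calculated 72.0 vs reported 72.0 → residual 0.0 km
  C: calculated 119.8 vs reported 155.4 → residual 35.6 km
  D: calculated 154.5 vs reported 154.5 → residual 0.0 km
A, B, D are mutually consistent (residuals ≈ 0); C is off by 35.6 km.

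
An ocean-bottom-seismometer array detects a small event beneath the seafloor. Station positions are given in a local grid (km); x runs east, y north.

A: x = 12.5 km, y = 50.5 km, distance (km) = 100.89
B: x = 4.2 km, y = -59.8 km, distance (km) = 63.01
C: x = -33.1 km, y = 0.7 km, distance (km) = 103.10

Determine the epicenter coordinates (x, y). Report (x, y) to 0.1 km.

x ≈ 62.9 km, y ≈ -36.9 km

Circle about each station: (x − 12.5)² + (y − 50.5)² = 100.89²; (x − 4.2)² + (y + 59.8)² = 63.01²; (x + 33.1)² + (y − 0.7)² = 103.10².
Subtracting pairs of circle equations eliminates x²+y² and gives linear equations (the radical axes):
-16.6 x − 220.6 y = 7095.71
-91.2 x − 99.6 y = -2061.22
Solving the 2×2 system: x ≈ 62.9, y ≈ -36.9 km.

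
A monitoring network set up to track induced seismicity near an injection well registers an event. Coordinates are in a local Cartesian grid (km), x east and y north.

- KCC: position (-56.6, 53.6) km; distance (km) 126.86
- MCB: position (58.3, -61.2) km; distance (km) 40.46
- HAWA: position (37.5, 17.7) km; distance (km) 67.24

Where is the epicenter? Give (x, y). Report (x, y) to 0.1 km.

Circle about each station: (x + 56.6)² + (y − 53.6)² = 126.86²; (x − 58.3)² + (y + 61.2)² = 40.46²; (x − 37.5)² + (y − 17.7)² = 67.24².
Subtracting pairs of circle equations eliminates x²+y² and gives linear equations (the radical axes):
229.8 x − 229.6 y = 15524.26
188.2 x − 71.8 y = 7215.26
Solving the 2×2 system: x ≈ 20.3, y ≈ -47.3 km.

20.3 km east, -47.3 km north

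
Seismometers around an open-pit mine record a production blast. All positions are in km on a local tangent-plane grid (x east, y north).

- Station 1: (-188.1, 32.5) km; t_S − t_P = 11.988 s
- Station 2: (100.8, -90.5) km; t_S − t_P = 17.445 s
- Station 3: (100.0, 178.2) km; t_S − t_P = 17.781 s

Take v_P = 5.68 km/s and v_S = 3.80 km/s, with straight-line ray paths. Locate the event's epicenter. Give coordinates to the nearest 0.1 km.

(-50.7, 40.5)

Distance from S−P lag: d = Δt · v_P v_S / (v_P − v_S) = Δt · (5.68·3.80)/(5.68−3.80) ≈ 11.4809·Δt.
So d_Station 1 = 137.63, d_Station 2 = 200.28, d_Station 3 = 204.14 km.
Circle about each station: (x + 188.1)² + (y − 32.5)² = 137.63²; (x − 100.8)² + (y + 90.5)² = 200.28²; (x − 100.0)² + (y − 178.2)² = 204.14².
Subtracting the Station 1 equation from the Station 2 and Station 3 equations removes the quadratic terms:
577.8 x − 246.0 y = -39257.03
576.2 x + 291.4 y = -17413.74
Solving the 2×2 system: x ≈ -50.7, y ≈ 40.5 km.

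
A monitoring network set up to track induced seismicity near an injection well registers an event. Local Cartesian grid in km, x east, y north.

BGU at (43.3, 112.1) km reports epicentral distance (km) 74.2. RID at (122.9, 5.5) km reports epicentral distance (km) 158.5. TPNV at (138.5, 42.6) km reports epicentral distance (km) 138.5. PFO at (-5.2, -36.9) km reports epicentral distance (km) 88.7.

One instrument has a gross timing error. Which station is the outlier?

RID

Solve using three stations at a time. Using BGU, TPNV, PFO (subtract circle equations pairwise → linear system) gives (x, y) ≈ (0.3, 51.6).
Distances from that point to each station vs reported:
  BGU: calculated 74.2 vs reported 74.2 → residual 0.0 km
  RID: calculated 131.0 vs reported 158.5 → residual 27.5 km
  TPNV: calculated 138.5 vs reported 138.5 → residual 0.0 km
  PFO: calculated 88.7 vs reported 88.7 → residual 0.0 km
BGU, TPNV, PFO are mutually consistent (residuals ≈ 0); RID is off by 27.5 km.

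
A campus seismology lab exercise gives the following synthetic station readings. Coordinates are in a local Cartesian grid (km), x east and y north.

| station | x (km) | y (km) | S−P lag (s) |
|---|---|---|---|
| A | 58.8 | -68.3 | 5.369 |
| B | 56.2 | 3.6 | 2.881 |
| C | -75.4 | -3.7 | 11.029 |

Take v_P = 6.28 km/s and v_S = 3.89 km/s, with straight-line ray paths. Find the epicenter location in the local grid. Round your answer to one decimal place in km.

x ≈ 36.4 km, y ≈ -18.2 km

Distance from S−P lag: d = Δt · v_P v_S / (v_P − v_S) = Δt · (6.28·3.89)/(6.28−3.89) ≈ 10.2214·Δt.
So d_A = 54.88, d_B = 29.45, d_C = 112.73 km.
Circle about each station: (x − 58.8)² + (y + 68.3)² = 54.88²; (x − 56.2)² + (y − 3.6)² = 29.45²; (x + 75.4)² + (y + 3.7)² = 112.73².
Subtracting the A equation from the B and C equations removes the quadratic terms:
-5.2 x + 143.8 y = -2806.42
-268.4 x + 129.2 y = -12119.72
Solving the 2×2 system: x ≈ 36.4, y ≈ -18.2 km.
Check against A (with the unrounded x, y): √((x − 58.8)²+(y + 68.3)²) = 54.88 ≈ 54.88 km. ✓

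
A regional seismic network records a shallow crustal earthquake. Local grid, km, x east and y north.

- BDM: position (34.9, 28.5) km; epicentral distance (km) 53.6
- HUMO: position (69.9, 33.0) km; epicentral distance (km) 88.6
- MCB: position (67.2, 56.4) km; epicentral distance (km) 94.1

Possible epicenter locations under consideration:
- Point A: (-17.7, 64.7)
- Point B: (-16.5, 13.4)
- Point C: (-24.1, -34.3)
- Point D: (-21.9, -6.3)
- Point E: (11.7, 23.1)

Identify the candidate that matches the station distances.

Point B

For each candidate, compare |candidate − station| to the reported distance:
Point A: residuals BDM 10.3, HUMO 4.6, MCB 8.8 → max 10.3 km
Point B: residuals BDM 0.0, HUMO 0.0, MCB 0.0 → max 0.0 km
Point C: residuals BDM 32.6, HUMO 27.0, MCB 34.6 → max 34.6 km
Point D: residuals BDM 13.0, HUMO 11.3, MCB 14.8 → max 14.8 km
Point E: residuals BDM 29.8, HUMO 29.6, MCB 29.4 → max 29.8 km
Only Point B has all residuals ≈ 0.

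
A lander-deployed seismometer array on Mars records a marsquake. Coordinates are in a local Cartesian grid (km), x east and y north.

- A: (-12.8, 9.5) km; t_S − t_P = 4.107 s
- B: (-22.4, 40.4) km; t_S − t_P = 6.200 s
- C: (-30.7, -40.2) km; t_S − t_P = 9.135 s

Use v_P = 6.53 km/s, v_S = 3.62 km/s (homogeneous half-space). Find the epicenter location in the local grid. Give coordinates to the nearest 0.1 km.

(20.3, 13.7)

Distance from S−P lag: d = Δt · v_P v_S / (v_P − v_S) = Δt · (6.53·3.62)/(6.53−3.62) ≈ 8.1232·Δt.
So d_A = 33.36, d_B = 50.36, d_C = 74.21 km.
Circle about each station: (x + 12.8)² + (y − 9.5)² = 33.36²; (x + 22.4)² + (y − 40.4)² = 50.36²; (x + 30.7)² + (y + 40.2)² = 74.21².
Subtracting the A equation from the B and C equations removes the quadratic terms:
-19.2 x + 61.8 y = 456.59
-35.8 x − 99.4 y = -2089.79
Solving the 2×2 system: x ≈ 20.3, y ≈ 13.7 km.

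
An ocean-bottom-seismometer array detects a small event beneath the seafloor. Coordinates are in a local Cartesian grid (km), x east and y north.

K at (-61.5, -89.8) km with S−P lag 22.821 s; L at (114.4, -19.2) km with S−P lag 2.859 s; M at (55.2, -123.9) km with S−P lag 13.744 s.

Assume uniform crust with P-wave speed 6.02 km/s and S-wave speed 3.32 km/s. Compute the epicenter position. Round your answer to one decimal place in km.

Distance from S−P lag: d = Δt · v_P v_S / (v_P − v_S) = Δt · (6.02·3.32)/(6.02−3.32) ≈ 7.4024·Δt.
So d_K = 168.93, d_L = 21.16, d_M = 101.74 km.
Circle about each station: (x + 61.5)² + (y + 89.8)² = 168.93²; (x − 114.4)² + (y + 19.2)² = 21.16²; (x − 55.2)² + (y + 123.9)² = 101.74².
Subtracting the K equation from the L and M equations removes the quadratic terms:
351.8 x + 141.2 y = 29699.31
233.4 x − 68.2 y = 24738.28
Solving the 2×2 system: x ≈ 96.9, y ≈ -31.1 km.

x ≈ 96.9 km, y ≈ -31.1 km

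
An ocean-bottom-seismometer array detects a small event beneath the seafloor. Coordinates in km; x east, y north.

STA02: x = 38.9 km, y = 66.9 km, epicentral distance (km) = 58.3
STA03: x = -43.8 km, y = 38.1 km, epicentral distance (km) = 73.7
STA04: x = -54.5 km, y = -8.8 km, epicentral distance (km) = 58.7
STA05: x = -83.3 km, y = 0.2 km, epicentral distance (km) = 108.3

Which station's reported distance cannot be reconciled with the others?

STA04

Solve using three stations at a time. Using STA02, STA03, STA05 (subtract circle equations pairwise → linear system) gives (x, y) ≈ (24.5, 10.5).
Distances from that point to each station vs reported:
  STA02: calculated 58.2 vs reported 58.3 → residual 0.1 km
  STA03: calculated 73.6 vs reported 73.7 → residual 0.1 km
  STA04: calculated 81.3 vs reported 58.7 → residual 22.6 km
  STA05: calculated 108.3 vs reported 108.3 → residual 0.0 km
STA02, STA03, STA05 are mutually consistent (residuals ≈ 0); STA04 is off by 22.6 km.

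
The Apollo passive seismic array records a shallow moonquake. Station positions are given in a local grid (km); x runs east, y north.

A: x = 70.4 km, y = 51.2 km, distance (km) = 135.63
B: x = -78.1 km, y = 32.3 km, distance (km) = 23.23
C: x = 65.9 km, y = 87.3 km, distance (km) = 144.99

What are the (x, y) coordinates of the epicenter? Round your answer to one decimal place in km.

-60.8 km east, 16.8 km north

Circle about each station: (x − 70.4)² + (y − 51.2)² = 135.63²; (x + 78.1)² + (y − 32.3)² = 23.23²; (x − 65.9)² + (y − 87.3)² = 144.99².
Subtracting the A equation from the B and C equations removes the quadratic terms:
-297.0 x − 37.8 y = 17421.16
-9.0 x + 72.2 y = 1759.90
Solving the 2×2 system: x ≈ -60.8, y ≈ 16.8 km.
Check against A (with the unrounded x, y): √((x − 70.4)²+(y − 51.2)²) = 135.63 ≈ 135.63 km. ✓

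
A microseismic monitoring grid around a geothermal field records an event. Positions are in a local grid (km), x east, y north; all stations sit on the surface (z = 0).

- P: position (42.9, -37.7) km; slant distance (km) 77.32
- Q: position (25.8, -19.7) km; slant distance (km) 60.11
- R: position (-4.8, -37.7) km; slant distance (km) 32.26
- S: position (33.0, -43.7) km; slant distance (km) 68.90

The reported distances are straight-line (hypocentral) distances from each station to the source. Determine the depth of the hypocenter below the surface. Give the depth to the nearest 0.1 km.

depth ≈ 11.9 km

Each station gives a sphere (x−x_i)² + (y−y_i)² + z² = d_i² (stations at z=0).
Subtracting the P sphere from Q and R: z² cancels, leaving linear equations in x and y:
-34.2 x + 36.0 y = 157.20
-95.4 x + 0.0 y = 3120.30
Solving: x ≈ -32.708, y ≈ -26.706 km (keep extra digits for the depth step; rounded: -32.7, -26.7).
Then from the P sphere: z² = 77.32² − (x − 42.9)² − (y + 37.7)² with x = -32.708, y = -26.706, so z ≈ 11.872 ≈ 11.9 km.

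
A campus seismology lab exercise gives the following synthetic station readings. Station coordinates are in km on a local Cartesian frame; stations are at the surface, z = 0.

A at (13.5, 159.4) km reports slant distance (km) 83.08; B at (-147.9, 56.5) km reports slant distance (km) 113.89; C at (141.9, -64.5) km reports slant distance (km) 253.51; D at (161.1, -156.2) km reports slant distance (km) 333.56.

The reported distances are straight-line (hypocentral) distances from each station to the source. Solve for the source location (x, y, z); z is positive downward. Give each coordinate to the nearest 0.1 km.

(-46.2, 104.5, 18.0)

Each station gives a sphere (x−x_i)² + (y−y_i)² + z² = d_i² (stations at z=0).
Subtracting the A sphere from B and C: z² cancels, leaving linear equations in x and y:
-322.8 x − 205.8 y = -6592.60
256.8 x − 447.8 y = -58659.78
Solving: x ≈ -46.201, y ≈ 104.501 km (keep extra digits for the depth step; rounded: -46.2, 104.5).
Then from the A sphere: z² = 83.08² − (x − 13.5)² − (y − 159.4)² with x = -46.201, y = 104.501, so z ≈ 18.005 ≈ 18.0 km.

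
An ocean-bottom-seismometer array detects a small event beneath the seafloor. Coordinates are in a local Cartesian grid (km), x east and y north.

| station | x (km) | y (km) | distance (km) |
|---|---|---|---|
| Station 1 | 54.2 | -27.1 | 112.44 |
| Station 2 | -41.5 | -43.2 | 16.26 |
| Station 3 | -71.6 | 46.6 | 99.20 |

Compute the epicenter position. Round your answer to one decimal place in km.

(-55.6, -51.3)

Circle about each station: (x − 54.2)² + (y + 27.1)² = 112.44²; (x + 41.5)² + (y + 43.2)² = 16.26²; (x + 71.6)² + (y − 46.6)² = 99.20².
Subtracting the Station 1 equation from the Station 2 and Station 3 equations removes the quadratic terms:
-191.4 x − 32.2 y = 12294.81
-251.6 x + 147.4 y = 6428.18
Solving the 2×2 system: x ≈ -55.6, y ≈ -51.3 km.
Check against Station 1 (with the unrounded x, y): √((x − 54.2)²+(y + 27.1)²) = 112.44 ≈ 112.44 km. ✓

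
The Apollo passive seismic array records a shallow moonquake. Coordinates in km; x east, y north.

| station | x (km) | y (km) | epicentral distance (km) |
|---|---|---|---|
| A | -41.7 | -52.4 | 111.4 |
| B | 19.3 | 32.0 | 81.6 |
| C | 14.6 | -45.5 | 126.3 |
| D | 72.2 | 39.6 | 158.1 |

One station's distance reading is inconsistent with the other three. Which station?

D

Solve using three stations at a time. Using A, B, C (subtract circle equations pairwise → linear system) gives (x, y) ≈ (-58.1, 57.8).
Distances from that point to each station vs reported:
  A: calculated 111.4 vs reported 111.4 → residual 0.0 km
  B: calculated 81.6 vs reported 81.6 → residual 0.0 km
  C: calculated 126.3 vs reported 126.3 → residual 0.0 km
  D: calculated 131.5 vs reported 158.1 → residual 26.6 km
A, B, C are mutually consistent (residuals ≈ 0); D is off by 26.6 km.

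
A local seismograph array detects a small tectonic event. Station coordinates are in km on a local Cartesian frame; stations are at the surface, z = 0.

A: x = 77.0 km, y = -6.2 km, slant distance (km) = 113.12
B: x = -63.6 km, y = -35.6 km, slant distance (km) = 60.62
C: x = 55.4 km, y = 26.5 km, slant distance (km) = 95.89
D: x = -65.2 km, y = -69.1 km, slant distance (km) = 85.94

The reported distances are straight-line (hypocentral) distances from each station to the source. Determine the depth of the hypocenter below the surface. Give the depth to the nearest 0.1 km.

Each station gives a sphere (x−x_i)² + (y−y_i)² + z² = d_i² (stations at z=0).
Subtracting the A sphere from B and C: z² cancels, leaving linear equations in x and y:
-281.2 x − 58.8 y = 8466.23
-43.2 x + 65.4 y = 1405.21
Solving: x ≈ -30.401, y ≈ 1.405 km (keep extra digits for the depth step; rounded: -30.4, 1.4).
Then from the A sphere: z² = 113.12² − (x − 77.0)² − (y + 6.2)² with x = -30.401, y = 1.405, so z ≈ 34.689 ≈ 34.7 km.

depth ≈ 34.7 km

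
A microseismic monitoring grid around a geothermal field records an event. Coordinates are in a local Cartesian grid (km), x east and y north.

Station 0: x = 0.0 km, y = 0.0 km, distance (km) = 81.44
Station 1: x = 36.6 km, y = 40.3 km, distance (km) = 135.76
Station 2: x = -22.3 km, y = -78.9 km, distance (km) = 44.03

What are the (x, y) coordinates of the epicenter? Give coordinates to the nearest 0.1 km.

x ≈ -59.6 km, y ≈ -55.5 km

Circle about each station: x² + y² = 81.44²; (x − 36.6)² + (y − 40.3)² = 135.76²; (x + 22.3)² + (y + 78.9)² = 44.03².
Subtracting the Station 0 equation from the Station 1 and Station 2 equations removes the quadratic terms:
73.2 x + 80.6 y = -8834.65
-44.6 x − 157.8 y = 11416.33
Solving the 2×2 system: x ≈ -59.6, y ≈ -55.5 km.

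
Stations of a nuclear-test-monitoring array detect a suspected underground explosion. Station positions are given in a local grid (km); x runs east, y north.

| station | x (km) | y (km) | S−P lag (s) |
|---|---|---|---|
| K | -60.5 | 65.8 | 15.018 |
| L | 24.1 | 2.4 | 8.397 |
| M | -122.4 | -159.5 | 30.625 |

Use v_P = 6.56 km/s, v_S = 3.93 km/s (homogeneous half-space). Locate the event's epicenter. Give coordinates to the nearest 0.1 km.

Distance from S−P lag: d = Δt · v_P v_S / (v_P − v_S) = Δt · (6.56·3.93)/(6.56−3.93) ≈ 9.8026·Δt.
So d_K = 147.22, d_L = 82.31, d_M = 300.20 km.
Circle about each station: (x + 60.5)² + (y − 65.8)² = 147.22²; (x − 24.1)² + (y − 2.4)² = 82.31²; (x + 122.4)² + (y + 159.5)² = 300.20².
Subtracting pairs of circle equations eliminates x²+y² and gives linear equations (the radical axes):
169.2 x − 126.8 y = 7495.47
-123.8 x − 450.6 y = -36014.19
Solving the 2×2 system: x ≈ 86.4, y ≈ 56.2 km.

(86.4, 56.2)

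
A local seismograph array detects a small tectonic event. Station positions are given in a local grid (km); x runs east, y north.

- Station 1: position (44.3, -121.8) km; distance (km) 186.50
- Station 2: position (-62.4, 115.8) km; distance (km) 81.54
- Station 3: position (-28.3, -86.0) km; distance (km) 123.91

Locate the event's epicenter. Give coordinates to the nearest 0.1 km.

Circle about each station: (x − 44.3)² + (y + 121.8)² = 186.50²; (x + 62.4)² + (y − 115.8)² = 81.54²; (x + 28.3)² + (y + 86.0)² = 123.91².
Subtracting the Station 1 equation from the Station 2 and Station 3 equations removes the quadratic terms:
-213.4 x + 475.2 y = 28639.15
-145.2 x + 71.6 y = 10827.72
Solving the 2×2 system: x ≈ -57.6, y ≈ 34.4 km.

-57.6 km east, 34.4 km north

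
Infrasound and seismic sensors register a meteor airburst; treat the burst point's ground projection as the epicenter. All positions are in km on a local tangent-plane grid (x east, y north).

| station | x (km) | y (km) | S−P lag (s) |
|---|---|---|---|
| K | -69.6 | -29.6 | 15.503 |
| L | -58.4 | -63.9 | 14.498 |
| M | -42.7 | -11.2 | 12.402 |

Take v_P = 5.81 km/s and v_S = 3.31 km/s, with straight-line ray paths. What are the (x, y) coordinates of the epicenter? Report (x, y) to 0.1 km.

x ≈ 49.5 km, y ≈ -35.7 km

Distance from S−P lag: d = Δt · v_P v_S / (v_P − v_S) = Δt · (5.81·3.31)/(5.81−3.31) ≈ 7.6924·Δt.
So d_K = 119.26, d_L = 111.52, d_M = 95.40 km.
Circle about each station: (x + 69.6)² + (y + 29.6)² = 119.26²; (x + 58.4)² + (y + 63.9)² = 111.52²; (x + 42.7)² + (y + 11.2)² = 95.40².
Subtracting the K equation from the L and M equations removes the quadratic terms:
22.4 x − 68.6 y = 3559.69
53.8 x + 36.8 y = 1350.20
Solving the 2×2 system: x ≈ 49.5, y ≈ -35.7 km.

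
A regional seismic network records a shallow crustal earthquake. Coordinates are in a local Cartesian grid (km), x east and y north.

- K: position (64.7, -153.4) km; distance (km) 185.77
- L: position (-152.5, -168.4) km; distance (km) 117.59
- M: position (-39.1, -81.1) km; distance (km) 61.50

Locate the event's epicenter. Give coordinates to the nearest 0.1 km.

x ≈ -98.2 km, y ≈ -64.1 km

Circle about each station: (x − 64.7)² + (y + 153.4)² = 185.77²; (x + 152.5)² + (y + 168.4)² = 117.59²; (x + 39.1)² + (y + 81.1)² = 61.50².
Subtracting the K equation from the L and M equations removes the quadratic terms:
-434.4 x − 30.0 y = 44580.24
-207.6 x + 144.6 y = 11116.61
Solving the 2×2 system: x ≈ -98.2, y ≈ -64.1 km.
Check against K (with the unrounded x, y): √((x − 64.7)²+(y + 153.4)²) = 185.77 ≈ 185.77 km. ✓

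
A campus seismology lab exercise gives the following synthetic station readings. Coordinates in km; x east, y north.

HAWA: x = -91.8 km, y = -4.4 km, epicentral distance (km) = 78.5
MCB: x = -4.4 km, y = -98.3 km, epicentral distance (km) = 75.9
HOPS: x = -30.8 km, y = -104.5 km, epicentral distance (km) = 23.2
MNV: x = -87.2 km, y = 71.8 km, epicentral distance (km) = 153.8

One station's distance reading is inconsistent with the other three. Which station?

Solve using three stations at a time. Using HAWA, MCB, MNV (subtract circle equations pairwise → linear system) gives (x, y) ≈ (-78.5, -81.7).
Distances from that point to each station vs reported:
  HAWA: calculated 78.5 vs reported 78.5 → residual 0.0 km
  MCB: calculated 75.9 vs reported 75.9 → residual 0.0 km
  HOPS: calculated 52.8 vs reported 23.2 → residual 29.6 km
  MNV: calculated 153.8 vs reported 153.8 → residual 0.0 km
HAWA, MCB, MNV are mutually consistent (residuals ≈ 0); HOPS is off by 29.6 km.

HOPS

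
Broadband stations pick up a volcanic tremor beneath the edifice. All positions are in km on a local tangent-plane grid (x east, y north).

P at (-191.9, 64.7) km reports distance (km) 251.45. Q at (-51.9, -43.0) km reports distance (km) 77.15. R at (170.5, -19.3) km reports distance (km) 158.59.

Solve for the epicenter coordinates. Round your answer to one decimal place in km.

20.3 km east, -70.2 km north

Circle about each station: (x + 191.9)² + (y − 64.7)² = 251.45²; (x + 51.9)² + (y + 43.0)² = 77.15²; (x − 170.5)² + (y + 19.3)² = 158.59².
Subtracting the P equation from the Q and R equations removes the quadratic terms:
280.0 x − 215.4 y = 20805.89
724.8 x − 168.0 y = 26507.35
Solving the 2×2 system: x ≈ 20.3, y ≈ -70.2 km.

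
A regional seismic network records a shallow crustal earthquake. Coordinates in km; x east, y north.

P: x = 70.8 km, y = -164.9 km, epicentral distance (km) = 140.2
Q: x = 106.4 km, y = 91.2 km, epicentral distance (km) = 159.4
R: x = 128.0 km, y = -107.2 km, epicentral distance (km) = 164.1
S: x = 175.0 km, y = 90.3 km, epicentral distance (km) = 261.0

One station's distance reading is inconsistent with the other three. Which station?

Solve using three stations at a time. Using P, R, S (subtract circle equations pairwise → linear system) gives (x, y) ≈ (-31.7, -69.1).
Distances from that point to each station vs reported:
  P: calculated 140.2 vs reported 140.2 → residual 0.0 km
  Q: calculated 211.6 vs reported 159.4 → residual 52.2 km
  R: calculated 164.1 vs reported 164.1 → residual 0.0 km
  S: calculated 261.0 vs reported 261.0 → residual 0.0 km
P, R, S are mutually consistent (residuals ≈ 0); Q is off by 52.2 km.

Q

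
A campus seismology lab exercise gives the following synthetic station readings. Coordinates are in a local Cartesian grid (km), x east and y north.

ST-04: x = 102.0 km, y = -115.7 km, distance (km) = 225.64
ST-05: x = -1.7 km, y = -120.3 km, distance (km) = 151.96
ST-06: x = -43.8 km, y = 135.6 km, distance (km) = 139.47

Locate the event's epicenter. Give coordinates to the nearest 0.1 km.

Circle about each station: (x − 102.0)² + (y + 115.7)² = 225.64²; (x + 1.7)² + (y + 120.3)² = 151.96²; (x + 43.8)² + (y − 135.6)² = 139.47².
Subtracting pairs of circle equations eliminates x²+y² and gives linear equations (the radical axes):
-207.4 x − 9.2 y = 18506.06
-291.6 x + 502.6 y = 27976.84
Solving the 2×2 system: x ≈ -89.4, y ≈ 3.8 km.

x ≈ -89.4 km, y ≈ 3.8 km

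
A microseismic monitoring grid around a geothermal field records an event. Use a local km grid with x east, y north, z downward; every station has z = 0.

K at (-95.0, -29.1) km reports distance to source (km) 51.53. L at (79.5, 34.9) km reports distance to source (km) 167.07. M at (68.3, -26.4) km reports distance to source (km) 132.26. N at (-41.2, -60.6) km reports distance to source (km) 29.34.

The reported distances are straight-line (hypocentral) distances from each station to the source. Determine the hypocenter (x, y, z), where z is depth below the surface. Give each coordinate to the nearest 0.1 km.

Each station gives a sphere (x−x_i)² + (y−y_i)² + z² = d_i² (stations at z=0).
Subtracting the K sphere from L and M: z² cancels, leaving linear equations in x and y:
349.0 x + 128.0 y = -27590.59
326.6 x + 5.4 y = -19347.33
Solving: x ≈ -58.303, y ≈ -56.585 km (keep extra digits for the depth step; rounded: -58.3, -56.6).
Then from the K sphere: z² = 51.53² − (x + 95.0)² − (y + 29.1)² with x = -58.303, y = -56.585, so z ≈ 23.521 ≈ 23.5 km.

x ≈ -58.3 km, y ≈ -56.6 km, depth ≈ 23.5 km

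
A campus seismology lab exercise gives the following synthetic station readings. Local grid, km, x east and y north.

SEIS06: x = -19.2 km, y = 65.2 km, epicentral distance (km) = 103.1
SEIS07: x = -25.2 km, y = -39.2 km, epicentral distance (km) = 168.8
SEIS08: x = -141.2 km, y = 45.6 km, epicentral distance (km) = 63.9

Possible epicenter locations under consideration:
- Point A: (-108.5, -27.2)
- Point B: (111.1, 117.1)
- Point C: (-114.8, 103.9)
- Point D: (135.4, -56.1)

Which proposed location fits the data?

For each candidate, compare |candidate − station| to the reported distance:
Point A: residuals SEIS06 25.4, SEIS07 84.6, SEIS08 15.9 → max 84.6 km
Point B: residuals SEIS06 37.2, SEIS07 38.6, SEIS08 198.3 → max 198.3 km
Point C: residuals SEIS06 0.0, SEIS07 0.0, SEIS08 0.1 → max 0.1 km
Point D: residuals SEIS06 93.4, SEIS07 7.3, SEIS08 230.8 → max 230.8 km
Only Point C has all residuals ≈ 0.

Point C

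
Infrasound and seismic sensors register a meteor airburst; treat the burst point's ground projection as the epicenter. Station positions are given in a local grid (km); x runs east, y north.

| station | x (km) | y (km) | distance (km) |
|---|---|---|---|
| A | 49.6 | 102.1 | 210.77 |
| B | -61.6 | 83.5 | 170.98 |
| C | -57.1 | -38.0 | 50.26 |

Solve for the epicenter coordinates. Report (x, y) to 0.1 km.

Circle about each station: (x − 49.6)² + (y − 102.1)² = 210.77²; (x + 61.6)² + (y − 83.5)² = 170.98²; (x + 57.1)² + (y + 38.0)² = 50.26².
Subtracting pairs of circle equations eliminates x²+y² and gives linear equations (the radical axes):
-222.4 x − 37.2 y = 13072.07
-213.4 x − 280.2 y = 33717.77
Solving the 2×2 system: x ≈ -44.3, y ≈ -86.6 km.
Check against A (with the unrounded x, y): √((x − 49.6)²+(y − 102.1)²) = 210.77 ≈ 210.77 km. ✓

-44.3 km east, -86.6 km north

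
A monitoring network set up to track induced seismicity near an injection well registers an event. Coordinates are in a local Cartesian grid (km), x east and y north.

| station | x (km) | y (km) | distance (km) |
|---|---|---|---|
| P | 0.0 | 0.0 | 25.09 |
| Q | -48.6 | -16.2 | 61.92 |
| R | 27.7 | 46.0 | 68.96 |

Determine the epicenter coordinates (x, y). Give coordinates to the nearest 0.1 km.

Circle about each station: x² + y² = 25.09²; (x + 48.6)² + (y + 16.2)² = 61.92²; (x − 27.7)² + (y − 46.0)² = 68.96².
Subtracting the P equation from the Q and R equations removes the quadratic terms:
-97.2 x − 32.4 y = -580.18
55.4 x + 92.0 y = -1242.68
Solving the 2×2 system: x ≈ 13.1, y ≈ -21.4 km.

13.1 km east, -21.4 km north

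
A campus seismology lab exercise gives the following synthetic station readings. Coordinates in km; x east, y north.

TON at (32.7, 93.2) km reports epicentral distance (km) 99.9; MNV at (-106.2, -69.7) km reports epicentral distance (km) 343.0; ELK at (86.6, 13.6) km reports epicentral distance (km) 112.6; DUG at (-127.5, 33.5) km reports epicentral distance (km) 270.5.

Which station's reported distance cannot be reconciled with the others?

MNV

Solve using three stations at a time. Using TON, ELK, DUG (subtract circle equations pairwise → linear system) gives (x, y) ≈ (129.6, 117.7).
Distances from that point to each station vs reported:
  TON: calculated 99.9 vs reported 99.9 → residual 0.0 km
  MNV: calculated 301.2 vs reported 343.0 → residual 41.8 km
  ELK: calculated 112.6 vs reported 112.6 → residual 0.0 km
  DUG: calculated 270.5 vs reported 270.5 → residual 0.0 km
TON, ELK, DUG are mutually consistent (residuals ≈ 0); MNV is off by 41.8 km.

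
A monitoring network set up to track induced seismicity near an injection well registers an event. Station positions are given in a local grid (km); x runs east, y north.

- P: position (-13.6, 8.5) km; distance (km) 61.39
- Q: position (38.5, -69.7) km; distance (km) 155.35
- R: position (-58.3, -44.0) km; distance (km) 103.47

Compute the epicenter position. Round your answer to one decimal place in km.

Circle about each station: (x + 13.6)² + (y − 8.5)² = 61.39²; (x − 38.5)² + (y + 69.7)² = 155.35²; (x + 58.3)² + (y + 44.0)² = 103.47².
Subtracting the P equation from the Q and R equations removes the quadratic terms:
104.2 x − 156.4 y = -14281.76
-89.4 x − 105.0 y = -1859.63
Solving the 2×2 system: x ≈ -48.5, y ≈ 59.0 km.

x ≈ -48.5 km, y ≈ 59.0 km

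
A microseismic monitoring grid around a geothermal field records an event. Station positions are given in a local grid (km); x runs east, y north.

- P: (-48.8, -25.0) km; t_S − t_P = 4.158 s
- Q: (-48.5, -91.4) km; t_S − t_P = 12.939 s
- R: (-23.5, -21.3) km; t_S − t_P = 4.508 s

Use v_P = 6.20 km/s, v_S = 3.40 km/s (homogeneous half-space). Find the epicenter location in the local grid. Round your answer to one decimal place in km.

-43.8 km east, 5.9 km north

Distance from S−P lag: d = Δt · v_P v_S / (v_P − v_S) = Δt · (6.20·3.40)/(6.20−3.40) ≈ 7.5286·Δt.
So d_P = 31.30, d_Q = 97.41, d_R = 33.94 km.
Circle about each station: (x + 48.8)² + (y + 25.0)² = 31.30²; (x + 48.5)² + (y + 91.4)² = 97.41²; (x + 23.5)² + (y + 21.3)² = 33.94².
Subtracting the P equation from the Q and R equations removes the quadratic terms:
0.6 x − 132.8 y = -809.25
50.6 x + 7.4 y = -2172.73
Solving the 2×2 system: x ≈ -43.8, y ≈ 5.9 km.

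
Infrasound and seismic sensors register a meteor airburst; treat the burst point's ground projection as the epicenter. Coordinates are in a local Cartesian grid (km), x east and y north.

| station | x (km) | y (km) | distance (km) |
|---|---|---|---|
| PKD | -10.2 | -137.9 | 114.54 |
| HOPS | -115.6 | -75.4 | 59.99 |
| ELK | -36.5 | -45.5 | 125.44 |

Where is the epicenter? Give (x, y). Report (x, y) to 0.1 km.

-124.7 km east, -134.7 km north

Circle about each station: (x + 10.2)² + (y + 137.9)² = 114.54²; (x + 115.6)² + (y + 75.4)² = 59.99²; (x + 36.5)² + (y + 45.5)² = 125.44².
Subtracting the PKD equation from the HOPS and ELK equations removes the quadratic terms:
-210.8 x + 125.0 y = 9448.68
-52.6 x + 184.8 y = -18333.73
Solving the 2×2 system: x ≈ -124.7, y ≈ -134.7 km.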